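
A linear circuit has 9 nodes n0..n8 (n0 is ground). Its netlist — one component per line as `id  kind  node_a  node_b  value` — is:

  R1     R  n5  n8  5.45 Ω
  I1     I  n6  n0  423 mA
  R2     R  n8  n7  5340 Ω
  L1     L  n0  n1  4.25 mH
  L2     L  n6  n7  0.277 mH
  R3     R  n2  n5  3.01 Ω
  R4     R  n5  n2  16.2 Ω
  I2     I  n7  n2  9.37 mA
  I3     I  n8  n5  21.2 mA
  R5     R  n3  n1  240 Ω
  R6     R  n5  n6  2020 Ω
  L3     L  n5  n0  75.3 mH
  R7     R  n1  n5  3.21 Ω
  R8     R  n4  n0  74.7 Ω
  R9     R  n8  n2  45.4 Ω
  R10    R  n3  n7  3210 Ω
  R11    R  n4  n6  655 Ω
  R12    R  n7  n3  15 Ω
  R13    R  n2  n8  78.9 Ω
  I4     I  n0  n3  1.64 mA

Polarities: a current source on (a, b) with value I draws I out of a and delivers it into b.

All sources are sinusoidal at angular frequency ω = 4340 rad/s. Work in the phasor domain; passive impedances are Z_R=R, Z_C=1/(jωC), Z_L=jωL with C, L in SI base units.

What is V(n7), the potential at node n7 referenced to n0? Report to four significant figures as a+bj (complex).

-72.19-4.230j V

Apply KCL at each of the 8 non-ground nodes and solve the resulting linear system.
Node n1: branches {L1, R5, R7} → V_1 = -0.1056-5.629j
Node n2: branches {R3, R4, I2, R9, R13} → V_2 = -0.1688-5.628j
Node n3: branches {R5, R10, R12, I4} → V_3 = -67.95-4.312j
Node n4: branches {R8, R11} → V_4 = -7.391-0.4685j
Node n5: branches {R1, R3, R4, I3, R6, L3, R7} → V_5 = -0.1779-5.629j
Node n6: branches {I1, L2, R6, R11} → V_6 = -72.20-4.577j
Node n7: branches {R2, L2, I2, R10, R12} → V_7 = -72.19-4.230j
Node n8: branches {R1, R2, I3, R9, R13} → V_8 = -0.3353-5.627j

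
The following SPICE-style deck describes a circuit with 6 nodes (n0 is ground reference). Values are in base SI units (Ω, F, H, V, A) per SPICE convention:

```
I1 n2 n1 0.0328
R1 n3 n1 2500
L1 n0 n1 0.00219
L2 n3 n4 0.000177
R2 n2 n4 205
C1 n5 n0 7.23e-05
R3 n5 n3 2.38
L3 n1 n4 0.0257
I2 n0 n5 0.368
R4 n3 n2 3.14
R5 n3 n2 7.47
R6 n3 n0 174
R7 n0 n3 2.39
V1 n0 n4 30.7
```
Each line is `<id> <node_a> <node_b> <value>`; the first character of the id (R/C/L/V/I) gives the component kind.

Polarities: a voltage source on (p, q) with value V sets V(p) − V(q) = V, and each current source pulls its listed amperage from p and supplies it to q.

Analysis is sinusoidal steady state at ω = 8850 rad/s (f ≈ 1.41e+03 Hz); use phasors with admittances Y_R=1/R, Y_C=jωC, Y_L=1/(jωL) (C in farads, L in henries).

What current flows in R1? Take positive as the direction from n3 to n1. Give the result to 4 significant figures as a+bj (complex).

-0.003812+0.007566j A

MNA unknowns: 5 node voltages V₁..V_5 plus 1 source current (V1)
I1: z[2]−=0.0328, z[1]+=0.0328
R1: Y=0.0004000+0.000j on G[3,1]
L1: Y=0.000-0.05160j on G[0,1]
L2: Y=0.000-0.6384j on G[3,4]
R2: Y=0.004878+0.000j on G[2,4]
C1: Y=0.000+0.6399j on G[5,0]
R3: Y=0.4202+0.000j on G[5,3]
L3: Y=0.000-0.004397j on G[1,4]
I2: z[0]−=0.368, z[5]+=0.368
R4: Y=0.3185+0.000j on G[3,2]
R5: Y=0.1339+0.000j on G[3,2]
R6: Y=0.005747+0.000j on G[3,0]
R7: Y=0.4184+0.000j on G[0,3]
V1: row V0−V4=30.7, i_V1 at 0,4
solve → V1=-2.546+0.5177j, V2=-12.35+19.23j, V3=-12.08+19.43j, V4=-30.70+0.000j, V5=5.542+10.99j
aux → i_V1=-12.50+11.92j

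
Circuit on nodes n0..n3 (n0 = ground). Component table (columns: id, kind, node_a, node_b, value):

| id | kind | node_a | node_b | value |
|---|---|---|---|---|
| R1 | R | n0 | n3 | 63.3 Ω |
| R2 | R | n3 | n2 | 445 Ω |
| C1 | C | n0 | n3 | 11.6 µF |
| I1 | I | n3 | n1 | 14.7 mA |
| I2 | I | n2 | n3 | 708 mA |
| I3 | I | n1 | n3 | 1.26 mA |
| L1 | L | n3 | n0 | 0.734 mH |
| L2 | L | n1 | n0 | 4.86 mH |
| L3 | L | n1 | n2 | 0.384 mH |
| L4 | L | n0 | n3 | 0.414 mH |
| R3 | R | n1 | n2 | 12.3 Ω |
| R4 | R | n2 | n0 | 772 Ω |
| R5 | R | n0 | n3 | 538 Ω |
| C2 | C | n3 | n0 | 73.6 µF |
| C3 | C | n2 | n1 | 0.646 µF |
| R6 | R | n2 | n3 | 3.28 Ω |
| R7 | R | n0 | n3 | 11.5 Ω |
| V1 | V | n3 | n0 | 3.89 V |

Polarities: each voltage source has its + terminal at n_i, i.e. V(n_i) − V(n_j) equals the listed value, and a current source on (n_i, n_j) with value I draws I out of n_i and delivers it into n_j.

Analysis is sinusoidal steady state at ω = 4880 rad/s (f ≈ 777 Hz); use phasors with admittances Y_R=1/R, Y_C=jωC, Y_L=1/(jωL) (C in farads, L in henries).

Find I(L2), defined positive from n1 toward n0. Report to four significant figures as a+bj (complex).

Apply KCL at each of the 3 non-ground nodes and solve the resulting linear system.
Node n1: branches {I1, I3, L2, L3, R3, C3} → V_1 = 1.477+0.2267j
Node n2: branches {R2, I2, L3, R3, R4, C3, R6} → V_2 = 1.591+0.2019j
Node n3: branches {R1, R2, C1, I1, I2, I3, L1, L4, R5, C2, R6, R7, V1} → V_3 = 3.890+0.000j
Source currents: i(V1)=-0.4186+1.456j

0.009557-0.06228j A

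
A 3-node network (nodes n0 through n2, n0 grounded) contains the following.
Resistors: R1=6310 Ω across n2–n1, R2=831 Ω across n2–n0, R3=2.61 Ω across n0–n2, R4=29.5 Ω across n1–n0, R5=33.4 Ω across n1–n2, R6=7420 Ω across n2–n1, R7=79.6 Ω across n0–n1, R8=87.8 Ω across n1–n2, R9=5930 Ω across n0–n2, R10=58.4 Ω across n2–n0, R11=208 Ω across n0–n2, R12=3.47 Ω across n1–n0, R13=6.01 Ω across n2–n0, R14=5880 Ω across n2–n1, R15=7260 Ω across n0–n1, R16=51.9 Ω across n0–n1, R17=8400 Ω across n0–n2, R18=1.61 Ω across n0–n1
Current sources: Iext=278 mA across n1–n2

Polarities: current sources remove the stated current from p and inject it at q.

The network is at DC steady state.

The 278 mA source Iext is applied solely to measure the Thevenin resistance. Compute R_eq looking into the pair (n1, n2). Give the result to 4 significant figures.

Element admittances at DC:
  Y(R1) = 0.0001585 S between n2,n1
  Y(R2) = 0.001203 S between n2,n0
  Y(R3) = 0.3831 S between n0,n2
  Y(R4) = 0.03390 S between n1,n0
  Y(R5) = 0.02994 S between n1,n2
  Y(R6) = 0.0001348 S between n2,n1
  Y(R7) = 0.01256 S between n0,n1
  Y(R8) = 0.01139 S between n1,n2
  Y(R9) = 0.0001686 S between n0,n2
  Y(R10) = 0.01712 S between n2,n0
  Y(R11) = 0.004808 S between n0,n2
  Y(R12) = 0.2882 S between n1,n0
  Y(R13) = 0.1664 S between n2,n0
  Y(R14) = 0.0001701 S between n2,n1
  Y(R15) = 0.0001377 S between n0,n1
  Y(R16) = 0.01927 S between n0,n1
  Y(R17) = 0.0001190 S between n0,n2
  Y(R18) = 0.6211 S between n0,n1
  Iext: injects 0.278 A into n2 (from n1)
Assemble and solve the 2×2 MNA system:
  V(n1)=-0.2555  V(n2)=0.4348

R_eq = 2.483 Ω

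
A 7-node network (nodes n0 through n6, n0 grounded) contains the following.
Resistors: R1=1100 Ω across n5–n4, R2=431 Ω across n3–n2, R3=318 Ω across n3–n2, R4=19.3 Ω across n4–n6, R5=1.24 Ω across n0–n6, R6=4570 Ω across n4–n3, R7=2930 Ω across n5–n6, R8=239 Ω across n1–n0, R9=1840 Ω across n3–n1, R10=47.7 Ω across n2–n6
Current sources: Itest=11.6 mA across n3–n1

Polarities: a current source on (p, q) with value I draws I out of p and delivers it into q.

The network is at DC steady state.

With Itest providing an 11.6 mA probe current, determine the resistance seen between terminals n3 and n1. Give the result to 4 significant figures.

R_eq = 367.9 Ω

MNA unknowns: 6 node voltages V₁..V_6
R1: Y=0.0009091 on G[5,4]
R2: Y=0.002320 on G[3,2]
R3: Y=0.003145 on G[3,2]
R4: Y=0.05181 on G[4,6]
R5: Y=0.8065 on G[0,6]
R6: Y=0.0002188 on G[4,3]
R7: Y=0.0003413 on G[5,6]
R8: Y=0.004184 on G[1,0]
R9: Y=0.0005435 on G[3,1]
R10: Y=0.02096 on G[2,6]
Itest: z[3]−=0.0116, z[1]+=0.0116
solve → V1=2.218, V2=-0.4330, V3=-2.050, V4=-0.02004, V5=-0.01771, V6=-0.01151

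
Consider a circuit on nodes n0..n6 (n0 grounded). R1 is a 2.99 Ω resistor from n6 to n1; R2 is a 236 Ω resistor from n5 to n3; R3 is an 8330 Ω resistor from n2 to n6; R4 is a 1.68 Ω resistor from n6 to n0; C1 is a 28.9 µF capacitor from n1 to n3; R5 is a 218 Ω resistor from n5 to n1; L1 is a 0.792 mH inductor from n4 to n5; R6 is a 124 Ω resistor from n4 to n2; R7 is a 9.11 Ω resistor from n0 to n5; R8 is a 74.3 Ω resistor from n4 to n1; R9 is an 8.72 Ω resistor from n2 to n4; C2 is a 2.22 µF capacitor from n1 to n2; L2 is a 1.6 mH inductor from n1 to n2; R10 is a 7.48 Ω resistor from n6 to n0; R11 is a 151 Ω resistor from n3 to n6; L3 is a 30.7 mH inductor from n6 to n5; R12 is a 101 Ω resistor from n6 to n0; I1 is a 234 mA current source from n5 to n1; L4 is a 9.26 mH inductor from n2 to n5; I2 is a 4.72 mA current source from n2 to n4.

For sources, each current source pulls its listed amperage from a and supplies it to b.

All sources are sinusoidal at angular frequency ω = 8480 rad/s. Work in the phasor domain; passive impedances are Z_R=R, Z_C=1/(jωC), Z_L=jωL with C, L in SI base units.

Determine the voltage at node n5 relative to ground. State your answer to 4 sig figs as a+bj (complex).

Apply KCL at each of the 6 non-ground nodes and solve the resulting linear system.
Node n1: branches {R1, C1, R5, R8, C2, L2, I1} → V_1 = 0.6346+0.2496j
Node n2: branches {R3, R6, R9, C2, L2, L4, I2} → V_2 = -0.6202-0.5960j
Node n3: branches {R2, C1, R11} → V_3 = 0.6140+0.2945j
Node n4: branches {L1, R6, R8, R9, I2} → V_4 = -0.9634-0.1095j
Node n5: branches {R2, R5, L1, R7, L3, I1, L4} → V_5 = -1.332-0.5686j
Node n6: branches {R1, R3, R4, R10, R11, L3, R12} → V_6 = 0.1979+0.08448j

-1.332-0.5686j V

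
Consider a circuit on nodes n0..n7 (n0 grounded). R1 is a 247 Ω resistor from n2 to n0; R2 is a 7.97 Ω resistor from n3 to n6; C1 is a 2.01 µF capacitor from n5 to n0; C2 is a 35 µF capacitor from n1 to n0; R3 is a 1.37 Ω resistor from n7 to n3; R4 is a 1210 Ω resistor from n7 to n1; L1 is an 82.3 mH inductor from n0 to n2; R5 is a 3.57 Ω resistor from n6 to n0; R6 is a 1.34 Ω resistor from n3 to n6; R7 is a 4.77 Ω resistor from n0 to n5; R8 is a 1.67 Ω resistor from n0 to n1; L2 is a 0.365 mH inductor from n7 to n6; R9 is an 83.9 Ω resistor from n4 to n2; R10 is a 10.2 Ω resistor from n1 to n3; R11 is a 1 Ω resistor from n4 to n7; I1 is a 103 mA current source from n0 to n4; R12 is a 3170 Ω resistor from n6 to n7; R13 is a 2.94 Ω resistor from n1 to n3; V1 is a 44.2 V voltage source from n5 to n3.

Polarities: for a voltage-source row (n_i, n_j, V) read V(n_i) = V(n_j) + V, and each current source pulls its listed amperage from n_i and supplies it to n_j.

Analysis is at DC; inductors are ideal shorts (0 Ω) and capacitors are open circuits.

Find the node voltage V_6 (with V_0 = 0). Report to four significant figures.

MNA unknowns: 7 node voltages V₁..V_7 plus 3 source currents (L1, L2, V1)
R1: Y=0.004049 on G[2,0]
R2: Y=0.1255 on G[3,6]
C1: Y=0.000 on G[5,0]
C2: Y=0.000 on G[1,0]
R3: Y=0.7299 on G[7,3]
R4: Y=0.0008264 on G[7,1]
L1: row V0−V2=0, i_L1 at 0,2
R5: Y=0.2801 on G[6,0]
R6: Y=0.7463 on G[3,6]
R7: Y=0.2096 on G[0,5]
R8: Y=0.5988 on G[0,1]
L2: row V7−V6=0, i_L2 at 7,6
R9: Y=0.01192 on G[4,2]
R10: Y=0.09804 on G[1,3]
R11: Y=1.000 on G[4,7]
I1: z[0]−=0.103, z[4]+=0.103
R12: Y=0.0003155 on G[6,7]
R13: Y=0.3401 on G[1,3]
V1: row V5−V3=44.2, i_V1 at 5,3
solve → V1=-5.470, V2=0.000, V3=-12.94, V4=-10.66, V5=31.26, V6=-10.89, V7=-10.89
aux → i_L1=0.1270, i_L2=-1.262, i_V1=-6.554

-10.89 V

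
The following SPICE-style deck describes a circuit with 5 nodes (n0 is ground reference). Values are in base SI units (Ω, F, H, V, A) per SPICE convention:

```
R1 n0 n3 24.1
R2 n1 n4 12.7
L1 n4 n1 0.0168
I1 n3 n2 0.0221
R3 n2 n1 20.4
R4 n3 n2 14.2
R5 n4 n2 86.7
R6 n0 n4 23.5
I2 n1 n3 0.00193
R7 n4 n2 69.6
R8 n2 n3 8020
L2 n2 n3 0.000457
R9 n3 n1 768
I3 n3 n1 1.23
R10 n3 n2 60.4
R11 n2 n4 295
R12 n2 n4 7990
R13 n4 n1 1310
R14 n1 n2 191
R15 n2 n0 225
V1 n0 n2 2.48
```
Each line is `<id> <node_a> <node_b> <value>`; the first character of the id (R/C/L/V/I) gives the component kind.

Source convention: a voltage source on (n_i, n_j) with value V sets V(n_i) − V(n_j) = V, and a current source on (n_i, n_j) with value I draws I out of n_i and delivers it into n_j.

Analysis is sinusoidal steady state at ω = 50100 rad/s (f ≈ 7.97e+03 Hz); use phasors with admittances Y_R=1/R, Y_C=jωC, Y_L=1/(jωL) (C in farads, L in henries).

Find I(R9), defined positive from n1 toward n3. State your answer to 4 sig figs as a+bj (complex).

0.02794+0.003418j A

Apply KCL at each of the 4 non-ground nodes and solve the resulting linear system.
Node n1: branches {R2, L1, R3, I2, R9, I3, R13, R14} → V_1 = 11.16-0.001656j
Node n2: branches {I1, R3, R4, R5, R7, R8, L2, R10, R11, R12, R14, R15, V1} → V_2 = -2.480+0.000j
Node n3: branches {R1, I1, R4, I2, R8, L2, R9, I3, R10} → V_3 = -10.29-2.627j
Node n4: branches {R2, L1, R5, R6, R7, R11, R12, R13} → V_4 = 5.377-0.04624j
Source currents: i(V1)=-0.2093-0.1110j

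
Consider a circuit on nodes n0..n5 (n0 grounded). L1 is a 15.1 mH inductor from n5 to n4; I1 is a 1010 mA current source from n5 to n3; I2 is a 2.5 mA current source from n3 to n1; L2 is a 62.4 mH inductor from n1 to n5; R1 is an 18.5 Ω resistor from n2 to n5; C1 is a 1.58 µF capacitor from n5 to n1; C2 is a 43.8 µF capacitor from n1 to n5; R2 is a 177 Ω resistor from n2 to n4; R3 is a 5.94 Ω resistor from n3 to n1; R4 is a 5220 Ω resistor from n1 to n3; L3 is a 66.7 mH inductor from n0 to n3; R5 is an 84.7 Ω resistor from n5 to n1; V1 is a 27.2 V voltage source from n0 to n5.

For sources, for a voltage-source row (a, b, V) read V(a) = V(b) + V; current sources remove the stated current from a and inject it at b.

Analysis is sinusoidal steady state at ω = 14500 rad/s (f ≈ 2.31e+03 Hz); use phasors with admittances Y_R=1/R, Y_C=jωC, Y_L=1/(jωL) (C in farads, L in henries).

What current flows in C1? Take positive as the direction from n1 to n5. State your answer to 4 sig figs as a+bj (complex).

Apply KCL at each of the 5 non-ground nodes and solve the resulting linear system.
Node n1: branches {I2, L2, C1, C2, R3, R4, R5} → V_1 = -27.21-1.540j
Node n2: branches {R1, R2} → V_2 = -27.20+0.000j
Node n3: branches {I1, I2, R3, R4, L3} → V_3 = -21.22-1.670j
Node n4: branches {L1, R2} → V_4 = -27.20+0.000j
Node n5: branches {L1, I1, L2, R1, C1, C2, R5, V1} → V_5 = -27.20+0.000j
Source currents: i(V1)=-0.001727+0.02194j

0.03529-0.0001309j A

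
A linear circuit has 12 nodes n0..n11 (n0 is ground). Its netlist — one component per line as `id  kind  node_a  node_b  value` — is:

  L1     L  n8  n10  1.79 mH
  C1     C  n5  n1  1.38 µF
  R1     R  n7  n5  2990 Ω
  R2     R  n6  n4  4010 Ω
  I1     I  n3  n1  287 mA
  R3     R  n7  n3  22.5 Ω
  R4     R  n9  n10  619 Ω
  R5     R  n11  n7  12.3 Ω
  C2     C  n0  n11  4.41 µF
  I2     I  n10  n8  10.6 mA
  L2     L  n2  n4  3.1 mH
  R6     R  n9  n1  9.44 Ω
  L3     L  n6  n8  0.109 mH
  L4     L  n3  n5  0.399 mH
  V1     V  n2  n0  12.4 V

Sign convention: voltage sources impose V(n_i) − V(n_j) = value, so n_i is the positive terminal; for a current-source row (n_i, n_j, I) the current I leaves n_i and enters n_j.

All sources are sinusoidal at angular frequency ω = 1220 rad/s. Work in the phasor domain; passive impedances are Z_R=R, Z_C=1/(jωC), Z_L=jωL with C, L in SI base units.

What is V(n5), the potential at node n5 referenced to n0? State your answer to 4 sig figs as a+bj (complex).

6.542+1.991j V

Apply KCL at each of the 11 non-ground nodes and solve the resulting linear system.
Node n1: branches {C1, I1, R6} → V_1 = 27.87-166.5j
Node n2: branches {L2, V1} → V_2 = 12.40+0.000j
Node n3: branches {I1, R3, L4} → V_3 = 6.559+1.853j
Node n4: branches {R2, L2} → V_4 = 12.54+0.01243j
Node n5: branches {C1, R1, L4} → V_5 = 6.542+1.991j
Node n6: branches {R2, L3} → V_6 = 25.72-143.9j
Node n7: branches {R1, R3, R5} → V_7 = 6.632+1.053j
Node n8: branches {L1, I2, L3} → V_8 = 25.72-143.9j
Node n9: branches {R4, R6} → V_9 = 27.83-166.2j
Node n10: branches {L1, R4, I2} → V_10 = 25.80-144.0j
Node n11: branches {R5, C2} → V_11 = 6.673+0.6109j
Source currents: i(V1)=0.003287-0.03590j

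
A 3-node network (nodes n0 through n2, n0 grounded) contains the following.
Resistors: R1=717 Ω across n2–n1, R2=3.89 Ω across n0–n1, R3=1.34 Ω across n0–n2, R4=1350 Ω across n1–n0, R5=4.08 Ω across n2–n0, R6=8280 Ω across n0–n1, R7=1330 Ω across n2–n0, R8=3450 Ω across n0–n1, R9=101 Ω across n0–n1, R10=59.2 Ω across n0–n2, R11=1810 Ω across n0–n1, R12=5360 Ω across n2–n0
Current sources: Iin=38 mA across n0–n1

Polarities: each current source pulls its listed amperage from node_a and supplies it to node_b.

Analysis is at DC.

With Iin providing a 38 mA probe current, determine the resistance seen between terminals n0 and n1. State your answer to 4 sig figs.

Element admittances at DC:
  Y(R1) = 0.001395 S between n2,n1
  Y(R2) = 0.2571 S between n0,n1
  Y(R3) = 0.7463 S between n0,n2
  Y(R4) = 0.0007407 S between n1,n0
  Y(R5) = 0.2451 S between n2,n0
  Y(R6) = 0.0001208 S between n0,n1
  Y(R7) = 0.0007519 S between n2,n0
  Y(R8) = 0.0002899 S between n0,n1
  Y(R9) = 0.009901 S between n0,n1
  Y(R10) = 0.01689 S between n0,n2
  Y(R11) = 0.0005525 S between n0,n1
  Y(R12) = 0.0001866 S between n2,n0
  Iin: injects 0.038 A into n1 (from n0)
Assemble and solve the 2×2 MNA system:
  V(n1)=0.1407  V(n2)=0.0001942

R_eq = 3.703 Ω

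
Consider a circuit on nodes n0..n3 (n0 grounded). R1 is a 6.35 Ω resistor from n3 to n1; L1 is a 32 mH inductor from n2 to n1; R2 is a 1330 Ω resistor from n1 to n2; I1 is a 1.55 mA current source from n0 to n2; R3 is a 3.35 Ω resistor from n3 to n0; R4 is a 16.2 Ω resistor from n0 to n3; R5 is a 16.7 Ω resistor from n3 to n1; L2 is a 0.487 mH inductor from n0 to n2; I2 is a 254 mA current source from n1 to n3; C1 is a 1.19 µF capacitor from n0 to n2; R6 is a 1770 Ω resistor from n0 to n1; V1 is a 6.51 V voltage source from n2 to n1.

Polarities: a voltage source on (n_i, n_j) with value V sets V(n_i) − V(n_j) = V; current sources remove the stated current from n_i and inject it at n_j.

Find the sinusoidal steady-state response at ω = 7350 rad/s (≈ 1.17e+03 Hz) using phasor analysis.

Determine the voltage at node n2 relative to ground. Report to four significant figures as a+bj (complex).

Element admittances at ω=7350 rad/s:
  Y(R1) = 0.1575+0.000j S between n3,n1
  Y(L1) = 0.000-0.004252j S between n2,n1
  Y(R2) = 0.0007519+0.000j S between n1,n2
  I1: injects 0.00155 A into n2 (from n0)
  Y(R3) = 0.2985+0.000j S between n3,n0
  Y(R4) = 0.06173+0.000j S between n0,n3
  Y(R5) = 0.05988+0.000j S between n3,n1
  Y(L2) = 0.000-0.2794j S between n0,n2
  I2: injects 0.254 A into n3 (from n1)
  Y(C1) = 0.000+0.008747j S between n0,n2
  Y(R6) = 0.0005650+0.000j S between n0,n1
  V1: constraint V(n2)−V(n1) = 6.51
Assemble and solve the 4×4 MNA system:
  V(n1)=-5.428+2.151j  V(n2)=1.082+2.151j  V(n3)=-1.603+0.8094j
  i(V1)=-0.5854+0.3205j

1.082+2.151j V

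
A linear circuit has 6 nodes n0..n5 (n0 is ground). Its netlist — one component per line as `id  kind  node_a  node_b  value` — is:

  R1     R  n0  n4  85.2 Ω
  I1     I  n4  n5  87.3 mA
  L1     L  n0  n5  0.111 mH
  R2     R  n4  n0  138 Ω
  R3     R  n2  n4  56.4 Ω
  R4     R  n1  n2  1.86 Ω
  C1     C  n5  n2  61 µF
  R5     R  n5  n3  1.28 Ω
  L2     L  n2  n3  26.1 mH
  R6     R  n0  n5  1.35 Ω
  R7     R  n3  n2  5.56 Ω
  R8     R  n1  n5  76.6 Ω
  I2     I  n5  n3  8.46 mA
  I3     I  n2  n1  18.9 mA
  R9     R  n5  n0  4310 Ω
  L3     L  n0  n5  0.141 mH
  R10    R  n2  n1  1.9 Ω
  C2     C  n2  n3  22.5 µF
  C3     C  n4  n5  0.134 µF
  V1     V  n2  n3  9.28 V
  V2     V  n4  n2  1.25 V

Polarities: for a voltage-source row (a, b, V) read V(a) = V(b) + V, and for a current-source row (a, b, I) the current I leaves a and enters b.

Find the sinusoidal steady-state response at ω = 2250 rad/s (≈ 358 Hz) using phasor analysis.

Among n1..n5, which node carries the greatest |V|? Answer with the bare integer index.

MNA unknowns: 5 node voltages V₁..V_5 plus 2 source currents (V1, V2)
R1: Y=0.01174+0.000j on G[0,4]
I1: z[4]−=0.0873, z[5]+=0.0873
L1: Y=0.000-4.004j on G[0,5]
R2: Y=0.007246+0.000j on G[4,0]
R3: Y=0.01773+0.000j on G[2,4]
R4: Y=0.5376+0.000j on G[1,2]
C1: Y=0.000+0.1373j on G[5,2]
R5: Y=0.7812+0.000j on G[5,3]
L2: Y=0.000-0.01703j on G[2,3]
R6: Y=0.7407+0.000j on G[0,5]
R7: Y=0.1799+0.000j on G[3,2]
R8: Y=0.01305+0.000j on G[1,5]
I2: z[5]−=0.00846, z[3]+=0.00846
I3: z[2]−=0.0189, z[1]+=0.0189
R9: Y=0.0002320+0.000j on G[5,0]
L3: Y=0.000-3.152j on G[0,5]
R10: Y=0.5263+0.000j on G[2,1]
C2: Y=0.000+0.05063j on G[2,3]
C3: Y=0.000+0.0003015j on G[4,5]
V1: row V2−V3=9.28, i_V1 at 2,3
V2: row V4−V2=1.25, i_V2 at 4,2
solve → V1=8.453-1.453j, V2=8.539-1.471j, V3=-0.7411-1.471j, V4=9.789-1.471j, V5=-0.006520-0.02529j
aux → i_V1=-2.251-1.441j, i_V2=-0.2957+0.02497j

4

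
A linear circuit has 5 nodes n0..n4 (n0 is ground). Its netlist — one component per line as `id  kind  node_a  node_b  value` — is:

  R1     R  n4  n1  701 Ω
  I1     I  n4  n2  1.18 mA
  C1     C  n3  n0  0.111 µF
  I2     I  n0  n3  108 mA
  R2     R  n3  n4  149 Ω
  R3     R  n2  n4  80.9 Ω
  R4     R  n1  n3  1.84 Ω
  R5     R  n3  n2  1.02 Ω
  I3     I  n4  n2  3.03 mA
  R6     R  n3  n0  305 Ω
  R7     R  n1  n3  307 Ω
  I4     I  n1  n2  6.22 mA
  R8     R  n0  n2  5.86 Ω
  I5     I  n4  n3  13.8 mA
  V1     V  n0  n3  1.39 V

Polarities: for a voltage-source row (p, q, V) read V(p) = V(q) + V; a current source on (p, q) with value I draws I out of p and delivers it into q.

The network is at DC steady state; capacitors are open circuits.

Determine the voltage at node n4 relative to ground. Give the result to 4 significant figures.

Apply KCL at each of the 4 non-ground nodes and solve the resulting linear system.
Node n1: branches {R1, R4, R7, I4} → V_1 = -1.403
Node n2: branches {I1, R3, R5, I3, I4, R8} → V_2 = -1.185
Node n3: branches {C1, I2, R2, R4, R5, R6, R7, I5, V1} → V_3 = -1.390
Node n4: branches {R1, I1, R2, R3, I3, I5} → V_4 = -2.146
Source currents: i(V1)=-0.3148

-2.146 V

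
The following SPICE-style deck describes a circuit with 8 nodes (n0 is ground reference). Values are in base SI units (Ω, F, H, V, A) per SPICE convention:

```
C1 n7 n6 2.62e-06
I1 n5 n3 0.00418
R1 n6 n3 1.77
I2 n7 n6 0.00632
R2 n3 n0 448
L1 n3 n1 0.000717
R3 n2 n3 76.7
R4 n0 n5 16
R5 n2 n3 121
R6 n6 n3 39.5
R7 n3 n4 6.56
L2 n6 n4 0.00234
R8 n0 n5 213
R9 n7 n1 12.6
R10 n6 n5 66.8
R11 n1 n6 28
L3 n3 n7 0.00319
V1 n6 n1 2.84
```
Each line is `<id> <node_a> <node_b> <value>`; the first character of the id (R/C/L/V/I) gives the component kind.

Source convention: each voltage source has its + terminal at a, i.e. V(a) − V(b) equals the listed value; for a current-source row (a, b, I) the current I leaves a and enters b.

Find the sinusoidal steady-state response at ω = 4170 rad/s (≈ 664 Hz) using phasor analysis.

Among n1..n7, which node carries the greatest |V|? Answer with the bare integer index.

1

MNA unknowns: 7 node voltages V₁..V_7 plus 1 source current (V1)
C1: Y=0.000+0.01093j on G[7,6]
I1: z[5]−=0.00418, z[3]+=0.00418
R1: Y=0.5650+0.000j on G[6,3]
I2: z[7]−=0.00632, z[6]+=0.00632
R2: Y=0.002232+0.000j on G[3,0]
L1: Y=0.000-0.3345j on G[3,1]
R3: Y=0.01304+0.000j on G[2,3]
R4: Y=0.06250+0.000j on G[0,5]
R5: Y=0.008264+0.000j on G[2,3]
R6: Y=0.02532+0.000j on G[6,3]
R7: Y=0.1524+0.000j on G[3,4]
L2: Y=0.000-0.1025j on G[6,4]
R8: Y=0.004695+0.000j on G[0,5]
R9: Y=0.07937+0.000j on G[7,1]
R10: Y=0.01497+0.000j on G[6,5]
R11: Y=0.03571+0.000j on G[1,6]
L3: Y=0.000-0.07517j on G[3,7]
V1: row V6−V1=2.84, i_V1 at 6,1
solve → V1=-2.476-0.1608j, V2=-0.4677+0.8819j, V3=-0.4677+0.8819j, V4=-0.6915+0.1720j, V5=0.01554-0.02930j, V6=0.3645-0.1608j, V7=-1.188-0.6294j
aux → i_V1=-0.5523+0.7087j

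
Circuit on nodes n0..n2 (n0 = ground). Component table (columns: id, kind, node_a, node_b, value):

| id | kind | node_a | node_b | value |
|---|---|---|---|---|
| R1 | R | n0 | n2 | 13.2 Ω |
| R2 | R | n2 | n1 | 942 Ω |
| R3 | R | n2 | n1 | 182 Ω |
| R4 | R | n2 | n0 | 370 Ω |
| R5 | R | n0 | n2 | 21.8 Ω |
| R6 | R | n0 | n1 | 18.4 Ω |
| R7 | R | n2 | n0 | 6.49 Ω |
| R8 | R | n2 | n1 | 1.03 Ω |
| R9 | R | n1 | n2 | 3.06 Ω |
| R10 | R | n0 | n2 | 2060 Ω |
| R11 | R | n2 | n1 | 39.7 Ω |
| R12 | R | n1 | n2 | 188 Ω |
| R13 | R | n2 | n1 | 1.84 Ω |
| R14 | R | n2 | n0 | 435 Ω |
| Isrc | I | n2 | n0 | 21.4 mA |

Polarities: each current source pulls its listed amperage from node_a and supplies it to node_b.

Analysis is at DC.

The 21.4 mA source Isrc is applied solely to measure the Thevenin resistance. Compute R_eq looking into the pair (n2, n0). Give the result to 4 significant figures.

Apply KCL at each of the 2 non-ground nodes and solve the resulting linear system.
Node n1: branches {R2, R3, R6, R8, R9, R11, R12, R13} → V_1 = -0.06227
Node n2: branches {R1, R2, R3, R4, R5, R7, R8, R9, R10, R11, R12, R13, R14, Isrc} → V_2 = -0.06407

R_eq = 2.994 Ω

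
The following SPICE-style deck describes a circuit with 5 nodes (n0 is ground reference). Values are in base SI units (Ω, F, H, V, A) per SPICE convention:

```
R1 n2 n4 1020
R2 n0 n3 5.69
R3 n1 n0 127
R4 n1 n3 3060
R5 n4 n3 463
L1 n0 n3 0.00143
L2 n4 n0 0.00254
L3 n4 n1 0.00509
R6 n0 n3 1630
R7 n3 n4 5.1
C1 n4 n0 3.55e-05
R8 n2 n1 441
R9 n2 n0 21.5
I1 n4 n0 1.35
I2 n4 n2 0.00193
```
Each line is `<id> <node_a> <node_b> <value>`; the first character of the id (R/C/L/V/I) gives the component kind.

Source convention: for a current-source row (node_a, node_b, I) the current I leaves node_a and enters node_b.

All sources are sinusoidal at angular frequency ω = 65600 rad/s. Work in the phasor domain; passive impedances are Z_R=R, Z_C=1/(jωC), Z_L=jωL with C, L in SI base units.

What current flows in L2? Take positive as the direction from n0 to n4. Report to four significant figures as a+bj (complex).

Apply KCL at each of the 4 non-ground nodes and solve the resulting linear system.
Node n1: branches {R3, R4, L3, R8} → V_1 = 0.1573+0.06458j
Node n2: branches {R1, R8, R9, I2} → V_2 = 0.04548+0.01442j
Node n3: branches {R2, R4, R5, L1, R6, R7} → V_3 = -0.02126+0.3074j
Node n4: branches {R1, R5, L2, L3, R7, C1, I1, I2} → V_4 = -0.02395+0.5824j

-0.003496-0.0001437j A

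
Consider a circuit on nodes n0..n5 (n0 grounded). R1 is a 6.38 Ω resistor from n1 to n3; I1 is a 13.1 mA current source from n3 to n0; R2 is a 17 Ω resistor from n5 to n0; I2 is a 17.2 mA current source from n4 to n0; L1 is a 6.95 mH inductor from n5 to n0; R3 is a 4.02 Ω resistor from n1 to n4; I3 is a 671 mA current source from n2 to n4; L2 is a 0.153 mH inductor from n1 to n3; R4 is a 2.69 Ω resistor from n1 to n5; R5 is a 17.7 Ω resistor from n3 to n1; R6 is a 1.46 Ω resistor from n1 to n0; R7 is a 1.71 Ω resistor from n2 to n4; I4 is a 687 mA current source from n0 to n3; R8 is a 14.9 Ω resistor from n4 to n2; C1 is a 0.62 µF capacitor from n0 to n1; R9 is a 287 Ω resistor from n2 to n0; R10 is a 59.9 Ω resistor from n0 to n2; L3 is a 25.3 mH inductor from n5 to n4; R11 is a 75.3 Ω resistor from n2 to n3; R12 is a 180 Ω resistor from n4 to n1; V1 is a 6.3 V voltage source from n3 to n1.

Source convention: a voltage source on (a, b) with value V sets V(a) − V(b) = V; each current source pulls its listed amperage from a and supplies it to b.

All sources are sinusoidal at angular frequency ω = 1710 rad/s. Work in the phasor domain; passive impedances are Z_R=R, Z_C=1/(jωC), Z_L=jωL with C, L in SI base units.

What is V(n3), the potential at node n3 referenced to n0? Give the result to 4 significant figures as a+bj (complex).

Apply KCL at each of the 5 non-ground nodes and solve the resulting linear system.
Node n1: branches {R1, R3, L2, R4, R5, R6, C1, R12, V1} → V_1 = 0.8688+0.06831j
Node n2: branches {I3, R7, R8, R9, R10, R11} → V_2 = 0.2529+0.09553j
Node n3: branches {R1, I1, L2, R5, I4, R11, V1} → V_3 = 7.169+0.06831j
Node n4: branches {I2, R3, I3, R7, R8, L3, R12} → V_4 = 1.149+0.09904j
Node n5: branches {R2, L1, R4, L3} → V_5 = 0.7120+0.1746j
Source currents: i(V1)=-0.7613+24.08j

7.169+0.06831j V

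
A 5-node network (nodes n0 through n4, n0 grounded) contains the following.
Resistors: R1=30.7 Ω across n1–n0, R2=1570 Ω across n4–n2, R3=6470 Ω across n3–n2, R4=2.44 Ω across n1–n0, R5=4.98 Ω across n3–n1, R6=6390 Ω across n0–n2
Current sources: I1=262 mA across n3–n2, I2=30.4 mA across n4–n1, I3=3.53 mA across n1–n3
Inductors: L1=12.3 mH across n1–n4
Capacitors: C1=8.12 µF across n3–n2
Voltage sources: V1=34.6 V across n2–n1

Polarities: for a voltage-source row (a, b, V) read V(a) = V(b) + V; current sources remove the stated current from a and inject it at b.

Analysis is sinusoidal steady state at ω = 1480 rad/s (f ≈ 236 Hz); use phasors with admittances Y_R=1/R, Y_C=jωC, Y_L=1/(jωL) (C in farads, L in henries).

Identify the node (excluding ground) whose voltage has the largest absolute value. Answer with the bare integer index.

2

MNA unknowns: 4 node voltages V₁..V_4 plus 1 source current (V1)
R1: Y=0.03257+0.000j on G[1,0]
R2: Y=0.0006369+0.000j on G[4,2]
I1: z[3]−=0.262, z[2]+=0.262
I2: z[4]−=0.0304, z[1]+=0.0304
I3: z[1]−=0.00353, z[3]+=0.00353
L1: Y=0.000-0.05493j on G[1,4]
R3: Y=0.0001546+0.000j on G[3,2]
R4: Y=0.4098+0.000j on G[1,0]
R5: Y=0.2008+0.000j on G[3,1]
C1: Y=0.000+0.01202j on G[3,2]
R6: Y=0.0001565+0.000j on G[0,2]
V1: row V2−V1=34.6, i_V1 at 2,1
solve → V1=-0.01223+0.000j, V2=34.59+0.000j, V3=-1.144+2.137j, V4=-0.01400-0.1522j
aux → i_V1=0.2033-0.4292j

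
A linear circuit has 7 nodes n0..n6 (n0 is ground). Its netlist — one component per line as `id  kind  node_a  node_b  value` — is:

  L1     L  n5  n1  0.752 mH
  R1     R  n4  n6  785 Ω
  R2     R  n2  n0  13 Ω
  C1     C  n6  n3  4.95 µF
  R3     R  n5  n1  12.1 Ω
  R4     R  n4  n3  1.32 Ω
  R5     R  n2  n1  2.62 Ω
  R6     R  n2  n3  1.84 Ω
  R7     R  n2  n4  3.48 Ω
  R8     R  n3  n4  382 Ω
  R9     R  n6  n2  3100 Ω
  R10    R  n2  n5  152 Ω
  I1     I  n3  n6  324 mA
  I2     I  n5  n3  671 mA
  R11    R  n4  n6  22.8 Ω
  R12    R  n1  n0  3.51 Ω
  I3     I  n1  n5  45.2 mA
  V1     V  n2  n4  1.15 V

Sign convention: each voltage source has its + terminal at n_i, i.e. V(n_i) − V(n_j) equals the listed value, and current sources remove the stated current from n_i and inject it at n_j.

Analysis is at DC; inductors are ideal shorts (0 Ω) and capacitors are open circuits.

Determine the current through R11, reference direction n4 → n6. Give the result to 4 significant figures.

-0.3130 A

Element admittances at DC:
  L1: short n5↔n1 (DC inductor)
  Y(R1) = 0.001274 S between n4,n6
  Y(R2) = 0.07692 S between n2,n0
  Y(C1) = 0.000 S between n6,n3
  Y(R3) = 0.08264 S between n5,n1
  Y(R4) = 0.7576 S between n4,n3
  Y(R5) = 0.3817 S between n2,n1
  Y(R6) = 0.5435 S between n2,n3
  Y(R7) = 0.2874 S between n2,n4
  Y(R8) = 0.002618 S between n3,n4
  Y(R9) = 0.0003226 S between n6,n2
  Y(R10) = 0.006579 S between n2,n5
  I1: injects 0.324 A into n6 (from n3)
  I2: injects 0.671 A into n3 (from n5)
  Y(R11) = 0.04386 S between n4,n6
  Y(R12) = 0.2849 S between n1,n0
  I3: injects 0.0452 A into n5 (from n1)
  V1: constraint V(n2)−V(n4) = 1.15
Assemble and solve the 8×8 MNA system:
  V(n1)=-0.3178  V(n2)=1.177  V(n3)=0.7728  V(n4)=0.02717  V(n5)=-0.3178  V(n6)=7.163
  i(L1)=-0.6160  i(V1)=-1.219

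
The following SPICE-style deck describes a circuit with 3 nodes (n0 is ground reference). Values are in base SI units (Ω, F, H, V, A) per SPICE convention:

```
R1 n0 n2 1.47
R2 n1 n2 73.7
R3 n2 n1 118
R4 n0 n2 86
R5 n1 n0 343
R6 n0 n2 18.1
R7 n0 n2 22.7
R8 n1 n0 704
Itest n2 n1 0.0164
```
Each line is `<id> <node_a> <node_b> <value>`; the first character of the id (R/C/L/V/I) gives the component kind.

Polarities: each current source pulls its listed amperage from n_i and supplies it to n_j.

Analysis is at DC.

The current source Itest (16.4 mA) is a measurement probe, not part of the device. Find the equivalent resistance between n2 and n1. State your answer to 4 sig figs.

Apply KCL at each of the 2 non-ground nodes and solve the resulting linear system.
Node n1: branches {R2, R3, R5, R8, Itest} → V_1 = 0.6189
Node n2: branches {R1, R2, R3, R4, R6, R7, Itest} → V_2 = -0.003392

R_eq = 37.94 Ω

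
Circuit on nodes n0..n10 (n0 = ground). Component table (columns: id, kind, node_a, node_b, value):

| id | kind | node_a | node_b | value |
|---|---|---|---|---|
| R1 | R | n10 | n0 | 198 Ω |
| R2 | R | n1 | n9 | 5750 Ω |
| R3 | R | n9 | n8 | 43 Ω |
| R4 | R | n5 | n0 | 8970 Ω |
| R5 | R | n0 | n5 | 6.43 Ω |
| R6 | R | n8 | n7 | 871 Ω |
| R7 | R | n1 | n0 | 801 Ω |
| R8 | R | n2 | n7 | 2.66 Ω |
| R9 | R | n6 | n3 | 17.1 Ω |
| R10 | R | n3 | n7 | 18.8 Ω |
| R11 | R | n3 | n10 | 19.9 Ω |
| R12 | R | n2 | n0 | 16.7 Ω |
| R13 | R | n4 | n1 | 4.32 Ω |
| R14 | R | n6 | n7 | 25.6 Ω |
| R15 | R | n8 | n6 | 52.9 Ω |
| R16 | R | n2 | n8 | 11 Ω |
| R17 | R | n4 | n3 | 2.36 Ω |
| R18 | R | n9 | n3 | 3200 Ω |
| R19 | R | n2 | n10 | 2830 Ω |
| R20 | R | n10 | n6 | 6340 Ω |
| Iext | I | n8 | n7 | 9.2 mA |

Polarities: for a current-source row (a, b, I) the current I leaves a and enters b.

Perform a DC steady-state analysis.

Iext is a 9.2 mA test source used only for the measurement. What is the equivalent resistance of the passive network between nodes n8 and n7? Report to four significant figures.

R_eq = 11.17 Ω

Element admittances at DC:
  Y(R1) = 0.005051 S between n10,n0
  Y(R2) = 0.0001739 S between n1,n9
  Y(R3) = 0.02326 S between n9,n8
  Y(R4) = 0.0001115 S between n5,n0
  Y(R5) = 0.1555 S between n0,n5
  Y(R6) = 0.001148 S between n8,n7
  Y(R7) = 0.001248 S between n1,n0
  Y(R8) = 0.3759 S between n2,n7
  Y(R9) = 0.05848 S between n6,n3
  Y(R10) = 0.05319 S between n3,n7
  Y(R11) = 0.05025 S between n3,n10
  Y(R12) = 0.05988 S between n2,n0
  Y(R13) = 0.2315 S between n4,n1
  Y(R14) = 0.03906 S between n6,n7
  Y(R15) = 0.01890 S between n8,n6
  Y(R16) = 0.09091 S between n2,n8
  Y(R17) = 0.4237 S between n4,n3
  Y(R18) = 0.0003125 S between n9,n3
  Y(R19) = 0.0003534 S between n2,n10
  Y(R20) = 0.0001577 S between n10,n6
  Iext: injects 0.0092 A into n7 (from n8)
Assemble and solve the 10×10 MNA system:
  V(n1)=0.006294  V(n2)=-0.0006197  V(n3)=0.006448  V(n4)=0.006394  V(n5)=0.000  V(n6)=-0.003822  V(n7)=0.01931  V(n8)=-0.08349  V(n9)=-0.08164  V(n10)=0.005791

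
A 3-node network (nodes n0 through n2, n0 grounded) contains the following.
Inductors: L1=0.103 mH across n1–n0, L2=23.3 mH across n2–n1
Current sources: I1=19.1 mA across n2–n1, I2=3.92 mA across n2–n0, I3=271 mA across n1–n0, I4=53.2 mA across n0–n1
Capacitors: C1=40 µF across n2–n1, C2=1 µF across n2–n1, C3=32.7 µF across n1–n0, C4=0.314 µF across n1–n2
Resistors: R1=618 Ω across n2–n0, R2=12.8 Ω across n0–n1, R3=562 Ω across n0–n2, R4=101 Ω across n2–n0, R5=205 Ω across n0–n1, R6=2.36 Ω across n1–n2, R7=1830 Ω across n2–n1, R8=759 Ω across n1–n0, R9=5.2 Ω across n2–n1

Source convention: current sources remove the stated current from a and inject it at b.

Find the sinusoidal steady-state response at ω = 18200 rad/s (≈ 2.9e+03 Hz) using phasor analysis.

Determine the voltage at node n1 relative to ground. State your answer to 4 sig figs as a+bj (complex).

-1.621+1.026j V

Element admittances at ω=18200 rad/s:
  Y(L1) = 0.000-0.5334j S between n1,n0
  I1: injects 0.0191 A into n1 (from n2)
  Y(C1) = 0.000+0.7280j S between n2,n1
  Y(L2) = 0.000-0.002358j S between n2,n1
  Y(R1) = 0.001618+0.000j S between n2,n0
  Y(C2) = 0.000+0.01820j S between n2,n1
  I2: injects 0.00392 A into n0 (from n2)
  Y(R2) = 0.07812+0.000j S between n0,n1
  Y(R3) = 0.001779+0.000j S between n0,n2
  Y(R4) = 0.009901+0.000j S between n2,n0
  Y(R5) = 0.004878+0.000j S between n0,n1
  Y(R6) = 0.4237+0.000j S between n1,n2
  Y(R7) = 0.0005464+0.000j S between n2,n1
  Y(C3) = 0.000+0.5951j S between n1,n0
  Y(C4) = 0.000+0.005715j S between n1,n2
  Y(R8) = 0.001318+0.000j S between n1,n0
  I3: injects 0.271 A into n0 (from n1)
  Y(R9) = 0.1923+0.000j S between n2,n1
  I4: injects 0.0532 A into n1 (from n0)
Assemble and solve the 2×2 MNA system:
  V(n1)=-1.621+1.026j  V(n2)=-1.633+1.018j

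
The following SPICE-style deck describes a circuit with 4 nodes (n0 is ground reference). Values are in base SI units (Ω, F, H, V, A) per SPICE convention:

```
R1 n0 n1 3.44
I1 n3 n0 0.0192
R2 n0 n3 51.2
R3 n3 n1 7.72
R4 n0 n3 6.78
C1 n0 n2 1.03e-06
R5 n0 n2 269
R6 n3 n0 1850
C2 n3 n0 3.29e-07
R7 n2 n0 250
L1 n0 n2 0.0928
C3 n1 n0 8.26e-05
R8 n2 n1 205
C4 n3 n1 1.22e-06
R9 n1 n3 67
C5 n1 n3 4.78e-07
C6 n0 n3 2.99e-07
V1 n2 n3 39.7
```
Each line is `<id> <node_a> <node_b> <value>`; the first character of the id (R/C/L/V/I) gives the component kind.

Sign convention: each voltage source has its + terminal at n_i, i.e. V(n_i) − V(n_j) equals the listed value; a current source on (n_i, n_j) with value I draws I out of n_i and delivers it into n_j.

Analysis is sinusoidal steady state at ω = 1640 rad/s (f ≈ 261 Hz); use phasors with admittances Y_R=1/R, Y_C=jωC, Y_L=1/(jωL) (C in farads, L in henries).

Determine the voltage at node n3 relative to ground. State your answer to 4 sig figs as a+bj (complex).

-1.622+0.7019j V

Apply KCL at each of the 3 non-ground nodes and solve the resulting linear system.
Node n1: branches {R1, R3, C3, R8, C4, R9, C5} → V_1 = -0.03932+0.2403j
Node n2: branches {C1, R5, R7, L1, R8, V1} → V_2 = 38.08+0.7019j
Node n3: branches {I1, R2, R3, R4, R6, C2, C4, R9, C5, C6, V1} → V_3 = -1.622+0.7019j
Source currents: i(V1)=-0.4832+0.1782j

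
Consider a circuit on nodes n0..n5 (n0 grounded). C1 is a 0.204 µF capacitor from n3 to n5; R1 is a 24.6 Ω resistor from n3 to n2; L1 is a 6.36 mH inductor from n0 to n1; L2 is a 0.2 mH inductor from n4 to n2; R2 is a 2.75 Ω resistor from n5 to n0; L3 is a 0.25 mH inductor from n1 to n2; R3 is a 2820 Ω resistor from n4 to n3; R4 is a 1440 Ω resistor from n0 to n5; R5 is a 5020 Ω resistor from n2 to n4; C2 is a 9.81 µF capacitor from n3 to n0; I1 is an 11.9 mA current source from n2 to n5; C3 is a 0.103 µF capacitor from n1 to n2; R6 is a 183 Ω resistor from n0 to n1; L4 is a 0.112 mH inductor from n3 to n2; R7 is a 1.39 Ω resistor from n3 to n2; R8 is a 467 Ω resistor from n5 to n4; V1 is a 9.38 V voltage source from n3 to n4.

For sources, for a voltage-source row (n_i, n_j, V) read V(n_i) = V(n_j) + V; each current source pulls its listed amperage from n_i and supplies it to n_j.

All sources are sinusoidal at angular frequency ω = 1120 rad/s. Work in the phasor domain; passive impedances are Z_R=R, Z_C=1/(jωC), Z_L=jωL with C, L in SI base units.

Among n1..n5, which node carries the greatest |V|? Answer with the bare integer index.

MNA unknowns: 5 node voltages V₁..V_5 plus 1 source current (V1)
C1: Y=0.000+0.0002285j on G[3,5]
R1: Y=0.04065+0.000j on G[3,2]
L1: Y=0.000-0.1404j on G[0,1]
L2: Y=0.000-4.464j on G[4,2]
R2: Y=0.3636+0.000j on G[5,0]
L3: Y=0.000-3.571j on G[1,2]
R3: Y=0.0003546+0.000j on G[4,3]
R4: Y=0.0006944+0.000j on G[0,5]
R5: Y=0.0001992+0.000j on G[2,4]
C2: Y=0.000+0.01099j on G[3,0]
I1: z[2]−=0.0119, z[5]+=0.0119
C3: Y=0.000+0.0001154j on G[1,2]
R6: Y=0.005464+0.000j on G[0,1]
L4: Y=0.000-7.972j on G[3,2]
R7: Y=0.7194+0.000j on G[3,2]
R8: Y=0.002141+0.000j on G[5,4]
V1: row V3−V4=9.38, i_V1 at 3,4
solve → V1=0.2875-0.02723j, V2=0.2989-0.02786j, V3=3.657-0.2322j, V4=-5.723-0.2322j, V5=-0.0008239+0.0009235j
aux → i_V1=-0.9291+26.88j

4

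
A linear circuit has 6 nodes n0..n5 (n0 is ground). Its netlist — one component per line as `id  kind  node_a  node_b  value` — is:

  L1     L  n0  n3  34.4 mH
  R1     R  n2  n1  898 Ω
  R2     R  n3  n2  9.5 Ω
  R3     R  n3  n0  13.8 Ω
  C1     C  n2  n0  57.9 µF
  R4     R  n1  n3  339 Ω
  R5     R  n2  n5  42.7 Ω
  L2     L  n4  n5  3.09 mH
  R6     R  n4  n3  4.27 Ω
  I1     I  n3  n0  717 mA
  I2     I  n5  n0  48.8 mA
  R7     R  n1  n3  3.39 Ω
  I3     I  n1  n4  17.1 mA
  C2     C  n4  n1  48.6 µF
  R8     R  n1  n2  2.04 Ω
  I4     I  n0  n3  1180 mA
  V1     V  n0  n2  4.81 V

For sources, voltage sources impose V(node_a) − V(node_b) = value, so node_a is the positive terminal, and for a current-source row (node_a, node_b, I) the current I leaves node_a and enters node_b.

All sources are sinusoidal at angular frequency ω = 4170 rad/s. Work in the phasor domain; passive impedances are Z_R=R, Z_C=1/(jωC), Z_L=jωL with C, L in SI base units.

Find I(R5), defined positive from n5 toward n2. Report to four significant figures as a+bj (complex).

Apply KCL at each of the 5 non-ground nodes and solve the resulting linear system.
Node n1: branches {R1, R4, R7, I3, C2, R8} → V_1 = -3.990+0.06848j
Node n2: branches {R1, R2, C1, R5, R8, V1} → V_2 = -4.810+0.000j
Node n3: branches {L1, R2, R3, R4, R6, I1, R7, I4} → V_3 = -2.898-0.1320j
Node n4: branches {L2, R6, I3, C2} → V_4 = -3.529-0.4008j
Node n5: branches {R5, L2, I2} → V_5 = -3.921-1.298j
Source currents: i(V1)=-0.6251-1.151j

0.02083-0.03040j A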